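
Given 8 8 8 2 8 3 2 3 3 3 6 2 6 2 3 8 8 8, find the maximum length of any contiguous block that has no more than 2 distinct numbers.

[8] 1 distinct, len 1
[8, 8] 1 distinct, len 2
[8, 8, 8] 1 distinct, len 3
[8, 8, 8, 2] 2 distinct, len 4
[8, 8, 8, 2, 8] 2 distinct, len 5
[8, 3] 2 distinct, len 2
[3, 2] 2 distinct, len 2
[3, 2, 3] 2 distinct, len 3
[3, 2, 3, 3] 2 distinct, len 4
[3, 2, 3, 3, 3] 2 distinct, len 5
[3, 3, 3, 6] 2 distinct, len 4
[6, 2] 2 distinct, len 2
[6, 2, 6] 2 distinct, len 3
[6, 2, 6, 2] 2 distinct, len 4
[2, 3] 2 distinct, len 2
[3, 8] 2 distinct, len 2
[3, 8, 8] 2 distinct, len 3
[3, 8, 8, 8] 2 distinct, len 4
Longest length with ≤2 distinct: 5.

5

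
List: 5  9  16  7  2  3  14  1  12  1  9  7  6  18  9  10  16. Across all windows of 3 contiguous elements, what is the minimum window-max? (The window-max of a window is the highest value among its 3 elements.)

7

5 9 16 → max 16
9 16 7 → max 16
16 7 2 → max 16
7 2 3 → max 7
2 3 14 → max 14
3 14 1 → max 14
14 1 12 → max 14
1 12 1 → max 12
12 1 9 → max 12
1 9 7 → max 9
9 7 6 → max 9
7 6 18 → max 18
6 18 9 → max 18
18 9 10 → max 18
9 10 16 → max 16
Minimum of these is 7.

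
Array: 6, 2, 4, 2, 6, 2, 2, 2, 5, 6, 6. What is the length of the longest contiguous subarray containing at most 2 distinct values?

5

Extend right; when distinct count exceeds 2, shrink from the left:
add 6: window [6] (1 distinct), len 1
add 2: window [6, 2] (2 distinct), len 2
add 4: window [2, 4] (2 distinct), len 2
add 2: window [2, 4, 2] (2 distinct), len 3
add 6: window [2, 6] (2 distinct), len 2
add 2: window [2, 6, 2] (2 distinct), len 3
add 2: window [2, 6, 2, 2] (2 distinct), len 4
add 2: window [2, 6, 2, 2, 2] (2 distinct), len 5
add 5: window [2, 2, 2, 5] (2 distinct), len 4
add 6: window [5, 6] (2 distinct), len 2
add 6: window [5, 6, 6] (2 distinct), len 3
Longest length with ≤2 distinct: 5.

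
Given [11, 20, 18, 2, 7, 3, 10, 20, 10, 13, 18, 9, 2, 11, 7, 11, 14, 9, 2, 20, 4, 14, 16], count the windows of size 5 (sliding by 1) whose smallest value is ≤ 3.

16

11 20 18 2 7 → min 2  ≤ 3 ✓
20 18 2 7 3 → min 2  ≤ 3 ✓
18 2 7 3 10 → min 2  ≤ 3 ✓
2 7 3 10 20 → min 2  ≤ 3 ✓
7 3 10 20 10 → min 3  ≤ 3 ✓
3 10 20 10 13 → min 3  ≤ 3 ✓
10 20 10 13 18 → min 10
20 10 13 18 9 → min 9
10 13 18 9 2 → min 2  ≤ 3 ✓
13 18 9 2 11 → min 2  ≤ 3 ✓
18 9 2 11 7 → min 2  ≤ 3 ✓
9 2 11 7 11 → min 2  ≤ 3 ✓
2 11 7 11 14 → min 2  ≤ 3 ✓
11 7 11 14 9 → min 7
7 11 14 9 2 → min 2  ≤ 3 ✓
11 14 9 2 20 → min 2  ≤ 3 ✓
14 9 2 20 4 → min 2  ≤ 3 ✓
9 2 20 4 14 → min 2  ≤ 3 ✓
2 20 4 14 16 → min 2  ≤ 3 ✓
16 windows satisfy the condition.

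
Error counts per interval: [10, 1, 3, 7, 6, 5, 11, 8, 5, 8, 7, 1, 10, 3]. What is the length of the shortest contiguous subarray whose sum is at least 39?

Extend right; whenever the sum reaches 39, record the length and shrink from the left:
add 10: running sum 10 < 39
add 1: running sum 11 < 39
add 3: running sum 14 < 39
add 7: running sum 21 < 39
add 6: running sum 27 < 39
add 5: running sum 32 < 39
add 11: shortest ending here [10, 1, 3, 7, 6, 5, 11] sum 43, len 7
add 8: shortest ending here [3, 7, 6, 5, 11, 8] sum 40, len 6
add 5: shortest ending here [7, 6, 5, 11, 8, 5] sum 42, len 6
add 8: shortest ending here [6, 5, 11, 8, 5, 8] sum 43, len 6
add 7: shortest ending here [11, 8, 5, 8, 7] sum 39, len 5
add 1: shortest ending here [11, 8, 5, 8, 7, 1] sum 40, len 6
add 10: shortest ending here [8, 5, 8, 7, 1, 10] sum 39, len 6
add 3: shortest ending here [8, 5, 8, 7, 1, 10, 3] sum 42, len 7
Shortest qualifying length: 5.

5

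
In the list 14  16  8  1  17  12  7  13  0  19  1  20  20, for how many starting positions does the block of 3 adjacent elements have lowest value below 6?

8

[14, 16, 8] → min 8
[16, 8, 1] → min 1  < 6 ✓
[8, 1, 17] → min 1  < 6 ✓
[1, 17, 12] → min 1  < 6 ✓
[17, 12, 7] → min 7
[12, 7, 13] → min 7
[7, 13, 0] → min 0  < 6 ✓
[13, 0, 19] → min 0  < 6 ✓
[0, 19, 1] → min 0  < 6 ✓
[19, 1, 20] → min 1  < 6 ✓
[1, 20, 20] → min 1  < 6 ✓
8 windows satisfy the condition.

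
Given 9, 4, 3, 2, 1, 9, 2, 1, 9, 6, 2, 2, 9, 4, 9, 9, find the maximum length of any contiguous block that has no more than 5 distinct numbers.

13

[9] 1 distinct, len 1
[9, 4] 2 distinct, len 2
[9, 4, 3] 3 distinct, len 3
[9, 4, 3, 2] 4 distinct, len 4
[9, 4, 3, 2, 1] 5 distinct, len 5
[9, 4, 3, 2, 1, 9] 5 distinct, len 6
[9, 4, 3, 2, 1, 9, 2] 5 distinct, len 7
[9, 4, 3, 2, 1, 9, 2, 1] 5 distinct, len 8
[9, 4, 3, 2, 1, 9, 2, 1, 9] 5 distinct, len 9
[3, 2, 1, 9, 2, 1, 9, 6] 5 distinct, len 8
[3, 2, 1, 9, 2, 1, 9, 6, 2] 5 distinct, len 9
[3, 2, 1, 9, 2, 1, 9, 6, 2, 2] 5 distinct, len 10
[3, 2, 1, 9, 2, 1, 9, 6, 2, 2, 9] 5 distinct, len 11
[2, 1, 9, 2, 1, 9, 6, 2, 2, 9, 4] 5 distinct, len 11
[2, 1, 9, 2, 1, 9, 6, 2, 2, 9, 4, 9] 5 distinct, len 12
[2, 1, 9, 2, 1, 9, 6, 2, 2, 9, 4, 9, 9] 5 distinct, len 13
Longest length with ≤5 distinct: 13.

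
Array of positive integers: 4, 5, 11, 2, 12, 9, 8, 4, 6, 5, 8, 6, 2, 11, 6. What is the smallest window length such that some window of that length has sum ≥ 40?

5

add 4: running sum 4 < 40
add 5: running sum 9 < 40
add 11: running sum 20 < 40
add 2: running sum 22 < 40
add 12: running sum 34 < 40
end 5: [4, 5, 11, 2, 12, 9] sum 43, len 6
end 6: [11, 2, 12, 9, 8] sum 42, len 5
end 7: [11, 2, 12, 9, 8, 4] sum 46, len 6
end 8: [2, 12, 9, 8, 4, 6] sum 41, len 6
end 9: [12, 9, 8, 4, 6, 5] sum 44, len 6
end 10: [9, 8, 4, 6, 5, 8] sum 40, len 6
end 11: [9, 8, 4, 6, 5, 8, 6] sum 46, len 7
end 12: [9, 8, 4, 6, 5, 8, 6, 2] sum 48, len 8
end 13: [4, 6, 5, 8, 6, 2, 11] sum 42, len 7
end 14: [6, 5, 8, 6, 2, 11, 6] sum 44, len 7
Shortest qualifying length: 5.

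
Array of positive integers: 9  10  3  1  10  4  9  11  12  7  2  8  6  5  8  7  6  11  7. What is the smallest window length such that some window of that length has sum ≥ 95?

add 9: running sum 9 < 95
add 10: running sum 19 < 95
add 3: running sum 22 < 95
add 1: running sum 23 < 95
add 10: running sum 33 < 95
add 4: running sum 37 < 95
add 9: running sum 46 < 95
add 11: running sum 57 < 95
add 12: running sum 69 < 95
add 7: running sum 76 < 95
add 2: running sum 78 < 95
add 8: running sum 86 < 95
add 6: running sum 92 < 95
add 5: shortest ending here [9, 10, 3, 1, 10, 4, 9, 11, 12, 7, 2, 8, 6, 5] sum 97, len 14
add 8: shortest ending here [10, 3, 1, 10, 4, 9, 11, 12, 7, 2, 8, 6, 5, 8] sum 96, len 14
add 7: shortest ending here [10, 3, 1, 10, 4, 9, 11, 12, 7, 2, 8, 6, 5, 8, 7] sum 103, len 15
add 6: shortest ending here [10, 4, 9, 11, 12, 7, 2, 8, 6, 5, 8, 7, 6] sum 95, len 13
add 11: shortest ending here [4, 9, 11, 12, 7, 2, 8, 6, 5, 8, 7, 6, 11] sum 96, len 13
add 7: shortest ending here [9, 11, 12, 7, 2, 8, 6, 5, 8, 7, 6, 11, 7] sum 99, len 13
Shortest qualifying length: 13.

13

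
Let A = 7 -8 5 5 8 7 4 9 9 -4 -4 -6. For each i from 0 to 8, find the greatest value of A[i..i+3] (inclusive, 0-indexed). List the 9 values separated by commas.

(7, -8, 5, 5) → max 7
(-8, 5, 5, 8) → max 8
(5, 5, 8, 7) → max 8
(5, 8, 7, 4) → max 8
(8, 7, 4, 9) → max 9
(7, 4, 9, 9) → max 9
(4, 9, 9, -4) → max 9
(9, 9, -4, -4) → max 9
(9, -4, -4, -6) → max 9

7, 8, 8, 8, 9, 9, 9, 9, 9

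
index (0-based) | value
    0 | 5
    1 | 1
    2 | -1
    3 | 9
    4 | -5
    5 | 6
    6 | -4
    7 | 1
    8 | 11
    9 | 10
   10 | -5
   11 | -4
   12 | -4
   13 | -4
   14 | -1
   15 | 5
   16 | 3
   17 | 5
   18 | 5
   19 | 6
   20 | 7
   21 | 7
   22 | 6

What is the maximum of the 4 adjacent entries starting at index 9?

Elements at indices 9..12: 10, -5, -4, -4
max(10, -5, -4, -4) = 10

10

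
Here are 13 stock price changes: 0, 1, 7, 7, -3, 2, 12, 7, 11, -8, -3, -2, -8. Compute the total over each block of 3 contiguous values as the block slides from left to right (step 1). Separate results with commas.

8, 15, 11, 6, 11, 21, 30, 10, 0, -13, -13

0 1 7 → sum 8
1 7 7 → sum 15
7 7 -3 → sum 11
7 -3 2 → sum 6
-3 2 12 → sum 11
2 12 7 → sum 21
12 7 11 → sum 30
7 11 -8 → sum 10
11 -8 -3 → sum 0
-8 -3 -2 → sum -13
-3 -2 -8 → sum -13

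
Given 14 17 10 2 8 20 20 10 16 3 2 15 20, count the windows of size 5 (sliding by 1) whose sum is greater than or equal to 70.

14 17 10 2 8 → sum 51
17 10 2 8 20 → sum 57
10 2 8 20 20 → sum 60
2 8 20 20 10 → sum 60
8 20 20 10 16 → sum 74  ≥ 70 ✓
20 20 10 16 3 → sum 69
20 10 16 3 2 → sum 51
10 16 3 2 15 → sum 46
16 3 2 15 20 → sum 56
1 window satisfy the condition.

1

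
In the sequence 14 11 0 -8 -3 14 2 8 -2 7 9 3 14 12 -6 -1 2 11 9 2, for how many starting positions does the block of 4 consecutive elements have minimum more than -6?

[14, 11, 0, -8] → min -8
[11, 0, -8, -3] → min -8
[0, -8, -3, 14] → min -8
[-8, -3, 14, 2] → min -8
[-3, 14, 2, 8] → min -3  > -6 ✓
[14, 2, 8, -2] → min -2  > -6 ✓
[2, 8, -2, 7] → min -2  > -6 ✓
[8, -2, 7, 9] → min -2  > -6 ✓
[-2, 7, 9, 3] → min -2  > -6 ✓
[7, 9, 3, 14] → min 3  > -6 ✓
[9, 3, 14, 12] → min 3  > -6 ✓
[3, 14, 12, -6] → min -6
[14, 12, -6, -1] → min -6
[12, -6, -1, 2] → min -6
[-6, -1, 2, 11] → min -6
[-1, 2, 11, 9] → min -1  > -6 ✓
[2, 11, 9, 2] → min 2  > -6 ✓
9 windows satisfy the condition.

9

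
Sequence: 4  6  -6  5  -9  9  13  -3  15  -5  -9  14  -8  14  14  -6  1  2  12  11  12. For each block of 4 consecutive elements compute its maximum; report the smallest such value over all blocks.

6

4 6 -6 5 → max 6
6 -6 5 -9 → max 6
-6 5 -9 9 → max 9
5 -9 9 13 → max 13
-9 9 13 -3 → max 13
9 13 -3 15 → max 15
13 -3 15 -5 → max 15
-3 15 -5 -9 → max 15
15 -5 -9 14 → max 15
-5 -9 14 -8 → max 14
-9 14 -8 14 → max 14
14 -8 14 14 → max 14
-8 14 14 -6 → max 14
14 14 -6 1 → max 14
14 -6 1 2 → max 14
-6 1 2 12 → max 12
1 2 12 11 → max 12
2 12 11 12 → max 12
Smallest of these is 6.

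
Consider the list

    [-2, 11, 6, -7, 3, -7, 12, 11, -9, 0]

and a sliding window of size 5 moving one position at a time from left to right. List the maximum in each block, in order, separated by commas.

11, 11, 12, 12, 12, 12

Sliding a size-5 window across the 10 values:
-2 11 6 -7 3 → max 11
11 6 -7 3 -7 → max 11
6 -7 3 -7 12 → max 12
-7 3 -7 12 11 → max 12
3 -7 12 11 -9 → max 12
-7 12 11 -9 0 → max 12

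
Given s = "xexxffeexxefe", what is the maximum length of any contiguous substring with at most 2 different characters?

add x: window [x] (1 distinct), len 1
add e: window [x, e] (2 distinct), len 2
add x: window [x, e, x] (2 distinct), len 3
add x: window [x, e, x, x] (2 distinct), len 4
add f: window [x, x, f] (2 distinct), len 3
add f: window [x, x, f, f] (2 distinct), len 4
add e: window [f, f, e] (2 distinct), len 3
add e: window [f, f, e, e] (2 distinct), len 4
add x: window [e, e, x] (2 distinct), len 3
add x: window [e, e, x, x] (2 distinct), len 4
add e: window [e, e, x, x, e] (2 distinct), len 5
add f: window [e, f] (2 distinct), len 2
add e: window [e, f, e] (2 distinct), len 3
Longest length with ≤2 distinct: 5.

5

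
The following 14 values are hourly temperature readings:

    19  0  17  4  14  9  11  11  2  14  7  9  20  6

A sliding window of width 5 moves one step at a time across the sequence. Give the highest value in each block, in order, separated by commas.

(19, 0, 17, 4, 14) → max 19
(0, 17, 4, 14, 9) → max 17
(17, 4, 14, 9, 11) → max 17
(4, 14, 9, 11, 11) → max 14
(14, 9, 11, 11, 2) → max 14
(9, 11, 11, 2, 14) → max 14
(11, 11, 2, 14, 7) → max 14
(11, 2, 14, 7, 9) → max 14
(2, 14, 7, 9, 20) → max 20
(14, 7, 9, 20, 6) → max 20

19, 17, 17, 14, 14, 14, 14, 14, 20, 20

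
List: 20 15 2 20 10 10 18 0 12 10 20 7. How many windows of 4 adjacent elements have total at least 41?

(20, 15, 2, 20) → sum 57  ≥ 41 ✓
(15, 2, 20, 10) → sum 47  ≥ 41 ✓
(2, 20, 10, 10) → sum 42  ≥ 41 ✓
(20, 10, 10, 18) → sum 58  ≥ 41 ✓
(10, 10, 18, 0) → sum 38
(10, 18, 0, 12) → sum 40
(18, 0, 12, 10) → sum 40
(0, 12, 10, 20) → sum 42  ≥ 41 ✓
(12, 10, 20, 7) → sum 49  ≥ 41 ✓
6 windows satisfy the condition.

6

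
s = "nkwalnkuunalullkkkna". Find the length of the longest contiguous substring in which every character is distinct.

[n] len 1
[n, k] len 2
[n, k, w] len 3
[n, k, w, a] len 4
[n, k, w, a, l] len 5
[k, w, a, l, n] len 5
[w, a, l, n, k] len 5
[w, a, l, n, k, u] len 6
[u] len 1
[u, n] len 2
[u, n, a] len 3
[u, n, a, l] len 4
[n, a, l, u] len 4
[u, l] len 2
[l] len 1
[l, k] len 2
[k] len 1
[k] len 1
[k, n] len 2
[k, n, a] len 3
Longest all-distinct length: 6.

6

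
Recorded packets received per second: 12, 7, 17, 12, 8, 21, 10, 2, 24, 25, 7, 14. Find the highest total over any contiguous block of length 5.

(12, 7, 17, 12, 8) → sum 56
(7, 17, 12, 8, 21) → sum 65
(17, 12, 8, 21, 10) → sum 68
(12, 8, 21, 10, 2) → sum 53
(8, 21, 10, 2, 24) → sum 65
(21, 10, 2, 24, 25) → sum 82
(10, 2, 24, 25, 7) → sum 68
(2, 24, 25, 7, 14) → sum 72
Highest of these is 82.

82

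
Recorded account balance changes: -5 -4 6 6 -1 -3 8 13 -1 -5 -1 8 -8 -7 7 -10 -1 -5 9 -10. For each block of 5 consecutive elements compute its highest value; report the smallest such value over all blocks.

6

Each size-5 window and its max:
(-5, -4, 6, 6, -1) → max 6
(-4, 6, 6, -1, -3) → max 6
(6, 6, -1, -3, 8) → max 8
(6, -1, -3, 8, 13) → max 13
(-1, -3, 8, 13, -1) → max 13
(-3, 8, 13, -1, -5) → max 13
(8, 13, -1, -5, -1) → max 13
(13, -1, -5, -1, 8) → max 13
(-1, -5, -1, 8, -8) → max 8
(-5, -1, 8, -8, -7) → max 8
(-1, 8, -8, -7, 7) → max 8
(8, -8, -7, 7, -10) → max 8
(-8, -7, 7, -10, -1) → max 7
(-7, 7, -10, -1, -5) → max 7
(7, -10, -1, -5, 9) → max 9
(-10, -1, -5, 9, -10) → max 9
Smallest of these is 6.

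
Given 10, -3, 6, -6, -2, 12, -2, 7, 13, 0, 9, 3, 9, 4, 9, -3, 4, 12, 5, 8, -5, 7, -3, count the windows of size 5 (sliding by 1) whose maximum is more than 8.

18

[10, -3, 6, -6, -2] → max 10  > 8 ✓
[-3, 6, -6, -2, 12] → max 12  > 8 ✓
[6, -6, -2, 12, -2] → max 12  > 8 ✓
[-6, -2, 12, -2, 7] → max 12  > 8 ✓
[-2, 12, -2, 7, 13] → max 13  > 8 ✓
[12, -2, 7, 13, 0] → max 13  > 8 ✓
[-2, 7, 13, 0, 9] → max 13  > 8 ✓
[7, 13, 0, 9, 3] → max 13  > 8 ✓
[13, 0, 9, 3, 9] → max 13  > 8 ✓
[0, 9, 3, 9, 4] → max 9  > 8 ✓
[9, 3, 9, 4, 9] → max 9  > 8 ✓
[3, 9, 4, 9, -3] → max 9  > 8 ✓
[9, 4, 9, -3, 4] → max 9  > 8 ✓
[4, 9, -3, 4, 12] → max 12  > 8 ✓
[9, -3, 4, 12, 5] → max 12  > 8 ✓
[-3, 4, 12, 5, 8] → max 12  > 8 ✓
[4, 12, 5, 8, -5] → max 12  > 8 ✓
[12, 5, 8, -5, 7] → max 12  > 8 ✓
[5, 8, -5, 7, -3] → max 8
18 windows satisfy the condition.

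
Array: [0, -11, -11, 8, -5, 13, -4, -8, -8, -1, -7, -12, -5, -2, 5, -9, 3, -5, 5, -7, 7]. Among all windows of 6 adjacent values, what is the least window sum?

-41

(0, -11, -11, 8, -5, 13) → sum -6
(-11, -11, 8, -5, 13, -4) → sum -10
(-11, 8, -5, 13, -4, -8) → sum -7
(8, -5, 13, -4, -8, -8) → sum -4
(-5, 13, -4, -8, -8, -1) → sum -13
(13, -4, -8, -8, -1, -7) → sum -15
(-4, -8, -8, -1, -7, -12) → sum -40
(-8, -8, -1, -7, -12, -5) → sum -41
(-8, -1, -7, -12, -5, -2) → sum -35
(-1, -7, -12, -5, -2, 5) → sum -22
(-7, -12, -5, -2, 5, -9) → sum -30
(-12, -5, -2, 5, -9, 3) → sum -20
(-5, -2, 5, -9, 3, -5) → sum -13
(-2, 5, -9, 3, -5, 5) → sum -3
(5, -9, 3, -5, 5, -7) → sum -8
(-9, 3, -5, 5, -7, 7) → sum -6
Least of these is -41.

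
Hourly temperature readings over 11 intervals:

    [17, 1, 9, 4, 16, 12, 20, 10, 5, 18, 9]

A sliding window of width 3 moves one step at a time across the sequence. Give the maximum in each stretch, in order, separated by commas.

17, 9, 16, 16, 20, 20, 20, 18, 18

17 1 9 → max 17
1 9 4 → max 9
9 4 16 → max 16
4 16 12 → max 16
16 12 20 → max 20
12 20 10 → max 20
20 10 5 → max 20
10 5 18 → max 18
5 18 9 → max 18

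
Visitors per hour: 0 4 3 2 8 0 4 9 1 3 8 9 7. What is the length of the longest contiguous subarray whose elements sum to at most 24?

add 0: [0] sum 0, len 1
add 4: [0, 4] sum 4, len 2
add 3: [0, 4, 3] sum 7, len 3
add 2: [0, 4, 3, 2] sum 9, len 4
add 8: [0, 4, 3, 2, 8] sum 17, len 5
add 0: [0, 4, 3, 2, 8, 0] sum 17, len 6
add 4: [0, 4, 3, 2, 8, 0, 4] sum 21, len 7
add 9: [2, 8, 0, 4, 9] sum 23, len 5
add 1: [2, 8, 0, 4, 9, 1] sum 24, len 6
add 3: [0, 4, 9, 1, 3] sum 17, len 5
add 8: [9, 1, 3, 8] sum 21, len 4
add 9: [1, 3, 8, 9] sum 21, len 4
add 7: [8, 9, 7] sum 24, len 3
Longest length seen: 7.

7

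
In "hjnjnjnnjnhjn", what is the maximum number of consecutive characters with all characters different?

add h: [h] len 1
add j: [h, j] len 2
add n: [h, j, n] len 3
add j (repeat j, move left end past it): [n, j] len 2
add n (repeat n, move left end past it): [j, n] len 2
add j (repeat j, move left end past it): [n, j] len 2
add n (repeat n, move left end past it): [j, n] len 2
add n (repeat n, move left end past it): [n] len 1
add j: [n, j] len 2
add n (repeat n, move left end past it): [j, n] len 2
add h: [j, n, h] len 3
add j (repeat j, move left end past it): [n, h, j] len 3
add n (repeat n, move left end past it): [h, j, n] len 3
Longest all-distinct length: 3.

3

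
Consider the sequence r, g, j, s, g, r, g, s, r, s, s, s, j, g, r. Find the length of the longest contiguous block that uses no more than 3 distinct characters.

add r: window [r] (1 distinct), len 1
add g: window [r, g] (2 distinct), len 2
add j: window [r, g, j] (3 distinct), len 3
add s: window [g, j, s] (3 distinct), len 3
add g: window [g, j, s, g] (3 distinct), len 4
add r: window [s, g, r] (3 distinct), len 3
add g: window [s, g, r, g] (3 distinct), len 4
add s: window [s, g, r, g, s] (3 distinct), len 5
add r: window [s, g, r, g, s, r] (3 distinct), len 6
add s: window [s, g, r, g, s, r, s] (3 distinct), len 7
add s: window [s, g, r, g, s, r, s, s] (3 distinct), len 8
add s: window [s, g, r, g, s, r, s, s, s] (3 distinct), len 9
add j: window [s, r, s, s, s, j] (3 distinct), len 6
add g: window [s, s, s, j, g] (3 distinct), len 5
add r: window [j, g, r] (3 distinct), len 3
Longest length with ≤3 distinct: 9.

9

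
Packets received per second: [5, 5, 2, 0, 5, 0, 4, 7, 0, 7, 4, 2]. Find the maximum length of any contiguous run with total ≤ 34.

10

Extend to the right; shrink from the left whenever the sum exceeds 34:
add 5: [5] sum 5, len 1
add 5: [5, 5] sum 10, len 2
add 2: [5, 5, 2] sum 12, len 3
add 0: [5, 5, 2, 0] sum 12, len 4
add 5: [5, 5, 2, 0, 5] sum 17, len 5
add 0: [5, 5, 2, 0, 5, 0] sum 17, len 6
add 4: [5, 5, 2, 0, 5, 0, 4] sum 21, len 7
add 7: [5, 5, 2, 0, 5, 0, 4, 7] sum 28, len 8
add 0: [5, 5, 2, 0, 5, 0, 4, 7, 0] sum 28, len 9
add 7: [5, 2, 0, 5, 0, 4, 7, 0, 7] sum 30, len 9
add 4: [5, 2, 0, 5, 0, 4, 7, 0, 7, 4] sum 34, len 10
add 2: [2, 0, 5, 0, 4, 7, 0, 7, 4, 2] sum 31, len 10
Longest length seen: 10.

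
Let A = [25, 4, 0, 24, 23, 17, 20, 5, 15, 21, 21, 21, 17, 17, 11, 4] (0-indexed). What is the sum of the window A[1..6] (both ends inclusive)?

88

Elements at indices 1..6: 4, 0, 24, 23, 17, 20
sum(4, 0, 24, 23, 17, 20) = 88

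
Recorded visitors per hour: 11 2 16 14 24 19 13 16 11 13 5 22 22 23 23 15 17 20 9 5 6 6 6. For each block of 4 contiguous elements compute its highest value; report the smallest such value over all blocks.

Window maxs for each of the 20 positions:
11 2 16 14 → max 16
2 16 14 24 → max 24
16 14 24 19 → max 24
14 24 19 13 → max 24
24 19 13 16 → max 24
19 13 16 11 → max 19
13 16 11 13 → max 16
16 11 13 5 → max 16
11 13 5 22 → max 22
13 5 22 22 → max 22
5 22 22 23 → max 23
22 22 23 23 → max 23
22 23 23 15 → max 23
23 23 15 17 → max 23
23 15 17 20 → max 23
15 17 20 9 → max 20
17 20 9 5 → max 20
20 9 5 6 → max 20
9 5 6 6 → max 9
5 6 6 6 → max 6
Smallest of these is 6.

6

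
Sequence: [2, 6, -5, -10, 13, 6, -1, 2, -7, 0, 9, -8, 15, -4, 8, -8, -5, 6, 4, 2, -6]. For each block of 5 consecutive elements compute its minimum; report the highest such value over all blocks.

[2, 6, -5, -10, 13] → min -10
[6, -5, -10, 13, 6] → min -10
[-5, -10, 13, 6, -1] → min -10
[-10, 13, 6, -1, 2] → min -10
[13, 6, -1, 2, -7] → min -7
[6, -1, 2, -7, 0] → min -7
[-1, 2, -7, 0, 9] → min -7
[2, -7, 0, 9, -8] → min -8
[-7, 0, 9, -8, 15] → min -8
[0, 9, -8, 15, -4] → min -8
[9, -8, 15, -4, 8] → min -8
[-8, 15, -4, 8, -8] → min -8
[15, -4, 8, -8, -5] → min -8
[-4, 8, -8, -5, 6] → min -8
[8, -8, -5, 6, 4] → min -8
[-8, -5, 6, 4, 2] → min -8
[-5, 6, 4, 2, -6] → min -6
Highest of these is -6.

-6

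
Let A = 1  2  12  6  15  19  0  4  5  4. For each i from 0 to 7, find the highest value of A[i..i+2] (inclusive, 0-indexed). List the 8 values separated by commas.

[1, 2, 12] → max 12
[2, 12, 6] → max 12
[12, 6, 15] → max 15
[6, 15, 19] → max 19
[15, 19, 0] → max 19
[19, 0, 4] → max 19
[0, 4, 5] → max 5
[4, 5, 4] → max 5

12, 12, 15, 19, 19, 19, 5, 5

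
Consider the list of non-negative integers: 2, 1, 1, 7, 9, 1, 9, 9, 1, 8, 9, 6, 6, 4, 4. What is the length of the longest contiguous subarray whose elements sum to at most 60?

11

add 2: [2] sum 2, len 1
add 1: [2, 1] sum 3, len 2
add 1: [2, 1, 1] sum 4, len 3
add 7: [2, 1, 1, 7] sum 11, len 4
add 9: [2, 1, 1, 7, 9] sum 20, len 5
add 1: [2, 1, 1, 7, 9, 1] sum 21, len 6
add 9: [2, 1, 1, 7, 9, 1, 9] sum 30, len 7
add 9: [2, 1, 1, 7, 9, 1, 9, 9] sum 39, len 8
add 1: [2, 1, 1, 7, 9, 1, 9, 9, 1] sum 40, len 9
add 8: [2, 1, 1, 7, 9, 1, 9, 9, 1, 8] sum 48, len 10
add 9: [2, 1, 1, 7, 9, 1, 9, 9, 1, 8, 9] sum 57, len 11
add 6: [1, 7, 9, 1, 9, 9, 1, 8, 9, 6] sum 60, len 10
add 6: [9, 1, 9, 9, 1, 8, 9, 6, 6] sum 58, len 9
add 4: [1, 9, 9, 1, 8, 9, 6, 6, 4] sum 53, len 9
add 4: [1, 9, 9, 1, 8, 9, 6, 6, 4, 4] sum 57, len 10
Longest length seen: 11.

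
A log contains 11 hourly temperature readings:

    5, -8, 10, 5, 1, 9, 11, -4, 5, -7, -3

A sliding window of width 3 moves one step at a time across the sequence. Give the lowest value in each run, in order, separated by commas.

5 -8 10 → min -8
-8 10 5 → min -8
10 5 1 → min 1
5 1 9 → min 1
1 9 11 → min 1
9 11 -4 → min -4
11 -4 5 → min -4
-4 5 -7 → min -7
5 -7 -3 → min -7

-8, -8, 1, 1, 1, -4, -4, -7, -7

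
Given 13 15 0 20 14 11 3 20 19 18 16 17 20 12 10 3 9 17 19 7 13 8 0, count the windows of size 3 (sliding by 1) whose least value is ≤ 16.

[13, 15, 0] → min 0  ≤ 16 ✓
[15, 0, 20] → min 0  ≤ 16 ✓
[0, 20, 14] → min 0  ≤ 16 ✓
[20, 14, 11] → min 11  ≤ 16 ✓
[14, 11, 3] → min 3  ≤ 16 ✓
[11, 3, 20] → min 3  ≤ 16 ✓
[3, 20, 19] → min 3  ≤ 16 ✓
[20, 19, 18] → min 18
[19, 18, 16] → min 16  ≤ 16 ✓
[18, 16, 17] → min 16  ≤ 16 ✓
[16, 17, 20] → min 16  ≤ 16 ✓
[17, 20, 12] → min 12  ≤ 16 ✓
[20, 12, 10] → min 10  ≤ 16 ✓
[12, 10, 3] → min 3  ≤ 16 ✓
[10, 3, 9] → min 3  ≤ 16 ✓
[3, 9, 17] → min 3  ≤ 16 ✓
[9, 17, 19] → min 9  ≤ 16 ✓
[17, 19, 7] → min 7  ≤ 16 ✓
[19, 7, 13] → min 7  ≤ 16 ✓
[7, 13, 8] → min 7  ≤ 16 ✓
[13, 8, 0] → min 0  ≤ 16 ✓
20 windows satisfy the condition.

20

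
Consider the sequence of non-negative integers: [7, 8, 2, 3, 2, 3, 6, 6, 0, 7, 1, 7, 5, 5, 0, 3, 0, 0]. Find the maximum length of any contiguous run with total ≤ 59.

[7] sum 7 len 1
[7, 8] sum 15 len 2
[7, 8, 2] sum 17 len 3
[7, 8, 2, 3] sum 20 len 4
[7, 8, 2, 3, 2] sum 22 len 5
[7, 8, 2, 3, 2, 3] sum 25 len 6
[7, 8, 2, 3, 2, 3, 6] sum 31 len 7
[7, 8, 2, 3, 2, 3, 6, 6] sum 37 len 8
[7, 8, 2, 3, 2, 3, 6, 6, 0] sum 37 len 9
[7, 8, 2, 3, 2, 3, 6, 6, 0, 7] sum 44 len 10
[7, 8, 2, 3, 2, 3, 6, 6, 0, 7, 1] sum 45 len 11
[7, 8, 2, 3, 2, 3, 6, 6, 0, 7, 1, 7] sum 52 len 12
[7, 8, 2, 3, 2, 3, 6, 6, 0, 7, 1, 7, 5] sum 57 len 13
[8, 2, 3, 2, 3, 6, 6, 0, 7, 1, 7, 5, 5] sum 55 len 13
[8, 2, 3, 2, 3, 6, 6, 0, 7, 1, 7, 5, 5, 0] sum 55 len 14
[8, 2, 3, 2, 3, 6, 6, 0, 7, 1, 7, 5, 5, 0, 3] sum 58 len 15
[8, 2, 3, 2, 3, 6, 6, 0, 7, 1, 7, 5, 5, 0, 3, 0] sum 58 len 16
[8, 2, 3, 2, 3, 6, 6, 0, 7, 1, 7, 5, 5, 0, 3, 0, 0] sum 58 len 17
Longest length seen: 17.

17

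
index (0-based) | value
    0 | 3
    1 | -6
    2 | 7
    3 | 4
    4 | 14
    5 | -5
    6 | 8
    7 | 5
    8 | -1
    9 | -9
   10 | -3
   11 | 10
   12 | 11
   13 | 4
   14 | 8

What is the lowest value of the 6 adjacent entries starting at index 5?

-9

Elements at indices 5..10: -5, 8, 5, -1, -9, -3
min(-5, 8, 5, -1, -9, -3) = -9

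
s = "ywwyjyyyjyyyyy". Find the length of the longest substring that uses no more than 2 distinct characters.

[y] 1 distinct, len 1
[y, w] 2 distinct, len 2
[y, w, w] 2 distinct, len 3
[y, w, w, y] 2 distinct, len 4
[y, j] 2 distinct, len 2
[y, j, y] 2 distinct, len 3
[y, j, y, y] 2 distinct, len 4
[y, j, y, y, y] 2 distinct, len 5
[y, j, y, y, y, j] 2 distinct, len 6
[y, j, y, y, y, j, y] 2 distinct, len 7
[y, j, y, y, y, j, y, y] 2 distinct, len 8
[y, j, y, y, y, j, y, y, y] 2 distinct, len 9
[y, j, y, y, y, j, y, y, y, y] 2 distinct, len 10
[y, j, y, y, y, j, y, y, y, y, y] 2 distinct, len 11
Longest length with ≤2 distinct: 11.

11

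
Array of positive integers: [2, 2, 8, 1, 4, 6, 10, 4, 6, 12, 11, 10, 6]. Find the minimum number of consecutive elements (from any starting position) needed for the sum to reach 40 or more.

add 2: running sum 2 < 40
add 2: running sum 4 < 40
add 8: running sum 12 < 40
add 1: running sum 13 < 40
add 4: running sum 17 < 40
add 6: running sum 23 < 40
add 10: running sum 33 < 40
add 4: running sum 37 < 40
end 8: [2, 8, 1, 4, 6, 10, 4, 6] sum 41, len 8
end 9: [4, 6, 10, 4, 6, 12] sum 42, len 6
end 10: [10, 4, 6, 12, 11] sum 43, len 5
end 11: [4, 6, 12, 11, 10] sum 43, len 5
end 12: [6, 12, 11, 10, 6] sum 45, len 5
Shortest qualifying length: 5.

5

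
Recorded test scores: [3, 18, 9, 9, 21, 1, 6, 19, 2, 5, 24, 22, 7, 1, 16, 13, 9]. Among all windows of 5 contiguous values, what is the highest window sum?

72

Window sums for each of the 13 positions:
3 18 9 9 21 → sum 60
18 9 9 21 1 → sum 58
9 9 21 1 6 → sum 46
9 21 1 6 19 → sum 56
21 1 6 19 2 → sum 49
1 6 19 2 5 → sum 33
6 19 2 5 24 → sum 56
19 2 5 24 22 → sum 72
2 5 24 22 7 → sum 60
5 24 22 7 1 → sum 59
24 22 7 1 16 → sum 70
22 7 1 16 13 → sum 59
7 1 16 13 9 → sum 46
Highest of these is 72.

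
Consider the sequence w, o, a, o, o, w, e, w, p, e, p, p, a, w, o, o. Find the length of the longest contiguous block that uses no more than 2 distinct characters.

4

[w] 1 distinct, len 1
[w, o] 2 distinct, len 2
[o, a] 2 distinct, len 2
[o, a, o] 2 distinct, len 3
[o, a, o, o] 2 distinct, len 4
[o, o, w] 2 distinct, len 3
[w, e] 2 distinct, len 2
[w, e, w] 2 distinct, len 3
[w, p] 2 distinct, len 2
[p, e] 2 distinct, len 2
[p, e, p] 2 distinct, len 3
[p, e, p, p] 2 distinct, len 4
[p, p, a] 2 distinct, len 3
[a, w] 2 distinct, len 2
[w, o] 2 distinct, len 2
[w, o, o] 2 distinct, len 3
Longest length with ≤2 distinct: 4.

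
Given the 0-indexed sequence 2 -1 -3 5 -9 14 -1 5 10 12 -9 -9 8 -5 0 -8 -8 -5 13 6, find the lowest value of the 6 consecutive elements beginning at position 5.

-9

Elements at indices 5..10: 14, -1, 5, 10, 12, -9
min(14, -1, 5, 10, 12, -9) = -9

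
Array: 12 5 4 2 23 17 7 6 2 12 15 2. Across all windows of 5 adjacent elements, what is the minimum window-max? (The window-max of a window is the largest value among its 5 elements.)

15

Each size-5 window and its max:
(12, 5, 4, 2, 23) → max 23
(5, 4, 2, 23, 17) → max 23
(4, 2, 23, 17, 7) → max 23
(2, 23, 17, 7, 6) → max 23
(23, 17, 7, 6, 2) → max 23
(17, 7, 6, 2, 12) → max 17
(7, 6, 2, 12, 15) → max 15
(6, 2, 12, 15, 2) → max 15
Minimum of these is 15.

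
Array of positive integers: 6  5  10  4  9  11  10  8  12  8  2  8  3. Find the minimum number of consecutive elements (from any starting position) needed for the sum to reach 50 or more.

5

add 6: running sum 6 < 50
add 5: running sum 11 < 50
add 10: running sum 21 < 50
add 4: running sum 25 < 50
add 9: running sum 34 < 50
add 11: running sum 45 < 50
end 6: [6, 5, 10, 4, 9, 11, 10] sum 55, len 7
end 7: [10, 4, 9, 11, 10, 8] sum 52, len 6
end 8: [9, 11, 10, 8, 12] sum 50, len 5
end 9: [9, 11, 10, 8, 12, 8] sum 58, len 6
end 10: [11, 10, 8, 12, 8, 2] sum 51, len 6
end 11: [11, 10, 8, 12, 8, 2, 8] sum 59, len 7
end 12: [10, 8, 12, 8, 2, 8, 3] sum 51, len 7
Shortest qualifying length: 5.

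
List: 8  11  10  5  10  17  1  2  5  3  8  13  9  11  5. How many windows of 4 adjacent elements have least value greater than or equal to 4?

[8, 11, 10, 5] → min 5  ≥ 4 ✓
[11, 10, 5, 10] → min 5  ≥ 4 ✓
[10, 5, 10, 17] → min 5  ≥ 4 ✓
[5, 10, 17, 1] → min 1
[10, 17, 1, 2] → min 1
[17, 1, 2, 5] → min 1
[1, 2, 5, 3] → min 1
[2, 5, 3, 8] → min 2
[5, 3, 8, 13] → min 3
[3, 8, 13, 9] → min 3
[8, 13, 9, 11] → min 8  ≥ 4 ✓
[13, 9, 11, 5] → min 5  ≥ 4 ✓
5 windows satisfy the condition.

5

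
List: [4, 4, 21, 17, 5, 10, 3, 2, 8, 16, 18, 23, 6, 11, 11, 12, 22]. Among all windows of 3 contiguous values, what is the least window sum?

Window sums for each of the 15 positions:
[4, 4, 21] → sum 29
[4, 21, 17] → sum 42
[21, 17, 5] → sum 43
[17, 5, 10] → sum 32
[5, 10, 3] → sum 18
[10, 3, 2] → sum 15
[3, 2, 8] → sum 13
[2, 8, 16] → sum 26
[8, 16, 18] → sum 42
[16, 18, 23] → sum 57
[18, 23, 6] → sum 47
[23, 6, 11] → sum 40
[6, 11, 11] → sum 28
[11, 11, 12] → sum 34
[11, 12, 22] → sum 45
Least of these is 13.

13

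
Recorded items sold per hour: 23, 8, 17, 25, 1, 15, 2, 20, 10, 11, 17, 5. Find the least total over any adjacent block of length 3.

18

Each size-3 window and its sum:
(23, 8, 17) → sum 48
(8, 17, 25) → sum 50
(17, 25, 1) → sum 43
(25, 1, 15) → sum 41
(1, 15, 2) → sum 18
(15, 2, 20) → sum 37
(2, 20, 10) → sum 32
(20, 10, 11) → sum 41
(10, 11, 17) → sum 38
(11, 17, 5) → sum 33
Least of these is 18.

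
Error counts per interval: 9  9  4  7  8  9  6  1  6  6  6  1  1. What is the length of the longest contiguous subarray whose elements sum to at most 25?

6

Extend to the right; shrink from the left whenever the sum exceeds 25:
add 9: [9] sum 9, len 1
add 9: [9, 9] sum 18, len 2
add 4: [9, 9, 4] sum 22, len 3
add 7: [9, 4, 7] sum 20, len 3
add 8: [4, 7, 8] sum 19, len 3
add 9: [7, 8, 9] sum 24, len 3
add 6: [8, 9, 6] sum 23, len 3
add 1: [8, 9, 6, 1] sum 24, len 4
add 6: [9, 6, 1, 6] sum 22, len 4
add 6: [6, 1, 6, 6] sum 19, len 4
add 6: [6, 1, 6, 6, 6] sum 25, len 5
add 1: [1, 6, 6, 6, 1] sum 20, len 5
add 1: [1, 6, 6, 6, 1, 1] sum 21, len 6
Longest length seen: 6.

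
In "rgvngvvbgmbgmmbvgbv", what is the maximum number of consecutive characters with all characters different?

[r] len 1
[r, g] len 2
[r, g, v] len 3
[r, g, v, n] len 4
[v, n, g] len 3
[n, g, v] len 3
[v] len 1
[v, b] len 2
[v, b, g] len 3
[v, b, g, m] len 4
[g, m, b] len 3
[m, b, g] len 3
[b, g, m] len 3
[m] len 1
[m, b] len 2
[m, b, v] len 3
[m, b, v, g] len 4
[v, g, b] len 3
[g, b, v] len 3
Longest all-distinct length: 4.

4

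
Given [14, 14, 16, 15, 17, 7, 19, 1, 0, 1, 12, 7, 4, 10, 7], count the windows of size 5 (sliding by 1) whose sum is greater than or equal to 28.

[14, 14, 16, 15, 17] → sum 76  ≥ 28 ✓
[14, 16, 15, 17, 7] → sum 69  ≥ 28 ✓
[16, 15, 17, 7, 19] → sum 74  ≥ 28 ✓
[15, 17, 7, 19, 1] → sum 59  ≥ 28 ✓
[17, 7, 19, 1, 0] → sum 44  ≥ 28 ✓
[7, 19, 1, 0, 1] → sum 28  ≥ 28 ✓
[19, 1, 0, 1, 12] → sum 33  ≥ 28 ✓
[1, 0, 1, 12, 7] → sum 21
[0, 1, 12, 7, 4] → sum 24
[1, 12, 7, 4, 10] → sum 34  ≥ 28 ✓
[12, 7, 4, 10, 7] → sum 40  ≥ 28 ✓
9 windows satisfy the condition.

9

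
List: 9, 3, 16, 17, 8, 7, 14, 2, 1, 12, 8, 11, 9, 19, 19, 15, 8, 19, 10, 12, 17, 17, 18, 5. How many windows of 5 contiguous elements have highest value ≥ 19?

9

(9, 3, 16, 17, 8) → max 17
(3, 16, 17, 8, 7) → max 17
(16, 17, 8, 7, 14) → max 17
(17, 8, 7, 14, 2) → max 17
(8, 7, 14, 2, 1) → max 14
(7, 14, 2, 1, 12) → max 14
(14, 2, 1, 12, 8) → max 14
(2, 1, 12, 8, 11) → max 12
(1, 12, 8, 11, 9) → max 12
(12, 8, 11, 9, 19) → max 19  ≥ 19 ✓
(8, 11, 9, 19, 19) → max 19  ≥ 19 ✓
(11, 9, 19, 19, 15) → max 19  ≥ 19 ✓
(9, 19, 19, 15, 8) → max 19  ≥ 19 ✓
(19, 19, 15, 8, 19) → max 19  ≥ 19 ✓
(19, 15, 8, 19, 10) → max 19  ≥ 19 ✓
(15, 8, 19, 10, 12) → max 19  ≥ 19 ✓
(8, 19, 10, 12, 17) → max 19  ≥ 19 ✓
(19, 10, 12, 17, 17) → max 19  ≥ 19 ✓
(10, 12, 17, 17, 18) → max 18
(12, 17, 17, 18, 5) → max 18
9 windows satisfy the condition.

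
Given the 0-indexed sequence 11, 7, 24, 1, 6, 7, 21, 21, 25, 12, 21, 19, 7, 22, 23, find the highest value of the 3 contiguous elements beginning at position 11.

22

Elements at indices 11..13: 19, 7, 22
max(19, 7, 22) = 22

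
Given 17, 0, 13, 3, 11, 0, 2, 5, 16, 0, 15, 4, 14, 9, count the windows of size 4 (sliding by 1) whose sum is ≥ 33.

[17, 0, 13, 3] → sum 33  ≥ 33 ✓
[0, 13, 3, 11] → sum 27
[13, 3, 11, 0] → sum 27
[3, 11, 0, 2] → sum 16
[11, 0, 2, 5] → sum 18
[0, 2, 5, 16] → sum 23
[2, 5, 16, 0] → sum 23
[5, 16, 0, 15] → sum 36  ≥ 33 ✓
[16, 0, 15, 4] → sum 35  ≥ 33 ✓
[0, 15, 4, 14] → sum 33  ≥ 33 ✓
[15, 4, 14, 9] → sum 42  ≥ 33 ✓
5 windows satisfy the condition.

5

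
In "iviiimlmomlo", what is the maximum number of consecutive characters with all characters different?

3

[i] len 1
[i, v] len 2
[v, i] len 2
[i] len 1
[i] len 1
[i, m] len 2
[i, m, l] len 3
[l, m] len 2
[l, m, o] len 3
[o, m] len 2
[o, m, l] len 3
[m, l, o] len 3
Longest all-distinct length: 3.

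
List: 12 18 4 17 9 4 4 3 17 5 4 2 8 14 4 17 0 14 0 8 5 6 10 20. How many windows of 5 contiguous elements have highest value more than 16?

12 18 4 17 9 → max 18  > 16 ✓
18 4 17 9 4 → max 18  > 16 ✓
4 17 9 4 4 → max 17  > 16 ✓
17 9 4 4 3 → max 17  > 16 ✓
9 4 4 3 17 → max 17  > 16 ✓
4 4 3 17 5 → max 17  > 16 ✓
4 3 17 5 4 → max 17  > 16 ✓
3 17 5 4 2 → max 17  > 16 ✓
17 5 4 2 8 → max 17  > 16 ✓
5 4 2 8 14 → max 14
4 2 8 14 4 → max 14
2 8 14 4 17 → max 17  > 16 ✓
8 14 4 17 0 → max 17  > 16 ✓
14 4 17 0 14 → max 17  > 16 ✓
4 17 0 14 0 → max 17  > 16 ✓
17 0 14 0 8 → max 17  > 16 ✓
0 14 0 8 5 → max 14
14 0 8 5 6 → max 14
0 8 5 6 10 → max 10
8 5 6 10 20 → max 20  > 16 ✓
15 windows satisfy the condition.

15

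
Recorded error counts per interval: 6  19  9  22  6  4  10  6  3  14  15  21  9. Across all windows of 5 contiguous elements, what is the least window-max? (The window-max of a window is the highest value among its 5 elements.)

Window maxs for each of the 9 positions:
[6, 19, 9, 22, 6] → max 22
[19, 9, 22, 6, 4] → max 22
[9, 22, 6, 4, 10] → max 22
[22, 6, 4, 10, 6] → max 22
[6, 4, 10, 6, 3] → max 10
[4, 10, 6, 3, 14] → max 14
[10, 6, 3, 14, 15] → max 15
[6, 3, 14, 15, 21] → max 21
[3, 14, 15, 21, 9] → max 21
Least of these is 10.

10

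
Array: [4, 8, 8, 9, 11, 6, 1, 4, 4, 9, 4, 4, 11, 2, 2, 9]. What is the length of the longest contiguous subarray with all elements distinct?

add 4: [4] len 1
add 8: [4, 8] len 2
add 8 (repeat 8, move left end past it): [8] len 1
add 9: [8, 9] len 2
add 11: [8, 9, 11] len 3
add 6: [8, 9, 11, 6] len 4
add 1: [8, 9, 11, 6, 1] len 5
add 4: [8, 9, 11, 6, 1, 4] len 6
add 4 (repeat 4, move left end past it): [4] len 1
add 9: [4, 9] len 2
add 4 (repeat 4, move left end past it): [9, 4] len 2
add 4 (repeat 4, move left end past it): [4] len 1
add 11: [4, 11] len 2
add 2: [4, 11, 2] len 3
add 2 (repeat 2, move left end past it): [2] len 1
add 9: [2, 9] len 2
Longest all-distinct length: 6.

6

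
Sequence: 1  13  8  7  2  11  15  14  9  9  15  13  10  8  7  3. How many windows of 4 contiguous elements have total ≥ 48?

(1, 13, 8, 7) → sum 29
(13, 8, 7, 2) → sum 30
(8, 7, 2, 11) → sum 28
(7, 2, 11, 15) → sum 35
(2, 11, 15, 14) → sum 42
(11, 15, 14, 9) → sum 49  ≥ 48 ✓
(15, 14, 9, 9) → sum 47
(14, 9, 9, 15) → sum 47
(9, 9, 15, 13) → sum 46
(9, 15, 13, 10) → sum 47
(15, 13, 10, 8) → sum 46
(13, 10, 8, 7) → sum 38
(10, 8, 7, 3) → sum 28
1 window satisfy the condition.

1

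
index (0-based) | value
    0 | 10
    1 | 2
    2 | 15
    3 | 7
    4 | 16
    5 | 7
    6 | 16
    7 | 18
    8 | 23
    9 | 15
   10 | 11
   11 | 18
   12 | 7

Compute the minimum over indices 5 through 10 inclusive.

Elements at indices 5..10: 7, 16, 18, 23, 15, 11
min(7, 16, 18, 23, 15, 11) = 7

7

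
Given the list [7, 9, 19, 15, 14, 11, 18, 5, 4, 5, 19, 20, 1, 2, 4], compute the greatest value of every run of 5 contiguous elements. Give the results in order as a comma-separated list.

19, 19, 19, 18, 18, 18, 19, 20, 20, 20, 20

[7, 9, 19, 15, 14] → max 19
[9, 19, 15, 14, 11] → max 19
[19, 15, 14, 11, 18] → max 19
[15, 14, 11, 18, 5] → max 18
[14, 11, 18, 5, 4] → max 18
[11, 18, 5, 4, 5] → max 18
[18, 5, 4, 5, 19] → max 19
[5, 4, 5, 19, 20] → max 20
[4, 5, 19, 20, 1] → max 20
[5, 19, 20, 1, 2] → max 20
[19, 20, 1, 2, 4] → max 20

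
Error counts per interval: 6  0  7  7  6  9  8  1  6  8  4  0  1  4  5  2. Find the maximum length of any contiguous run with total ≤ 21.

[6] sum 6 len 1
[6, 0] sum 6 len 2
[6, 0, 7] sum 13 len 3
[6, 0, 7, 7] sum 20 len 4
[0, 7, 7, 6] sum 20 len 4
[6, 9] sum 15 len 2
[9, 8] sum 17 len 2
[9, 8, 1] sum 18 len 3
[8, 1, 6] sum 15 len 3
[1, 6, 8] sum 15 len 3
[1, 6, 8, 4] sum 19 len 4
[1, 6, 8, 4, 0] sum 19 len 5
[1, 6, 8, 4, 0, 1] sum 20 len 6
[8, 4, 0, 1, 4] sum 17 len 5
[4, 0, 1, 4, 5] sum 14 len 5
[4, 0, 1, 4, 5, 2] sum 16 len 6
Longest length seen: 6.

6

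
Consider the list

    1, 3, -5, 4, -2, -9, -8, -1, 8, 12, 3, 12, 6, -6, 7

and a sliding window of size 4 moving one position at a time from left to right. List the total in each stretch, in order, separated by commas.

[1, 3, -5, 4] → sum 3
[3, -5, 4, -2] → sum 0
[-5, 4, -2, -9] → sum -12
[4, -2, -9, -8] → sum -15
[-2, -9, -8, -1] → sum -20
[-9, -8, -1, 8] → sum -10
[-8, -1, 8, 12] → sum 11
[-1, 8, 12, 3] → sum 22
[8, 12, 3, 12] → sum 35
[12, 3, 12, 6] → sum 33
[3, 12, 6, -6] → sum 15
[12, 6, -6, 7] → sum 19

3, 0, -12, -15, -20, -10, 11, 22, 35, 33, 15, 19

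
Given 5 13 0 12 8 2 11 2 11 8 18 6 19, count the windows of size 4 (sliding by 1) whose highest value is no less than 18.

3

(5, 13, 0, 12) → max 13
(13, 0, 12, 8) → max 13
(0, 12, 8, 2) → max 12
(12, 8, 2, 11) → max 12
(8, 2, 11, 2) → max 11
(2, 11, 2, 11) → max 11
(11, 2, 11, 8) → max 11
(2, 11, 8, 18) → max 18  ≥ 18 ✓
(11, 8, 18, 6) → max 18  ≥ 18 ✓
(8, 18, 6, 19) → max 19  ≥ 18 ✓
3 windows satisfy the condition.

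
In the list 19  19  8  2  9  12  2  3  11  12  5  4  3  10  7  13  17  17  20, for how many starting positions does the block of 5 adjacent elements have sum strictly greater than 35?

(19, 19, 8, 2, 9) → sum 57  > 35 ✓
(19, 8, 2, 9, 12) → sum 50  > 35 ✓
(8, 2, 9, 12, 2) → sum 33
(2, 9, 12, 2, 3) → sum 28
(9, 12, 2, 3, 11) → sum 37  > 35 ✓
(12, 2, 3, 11, 12) → sum 40  > 35 ✓
(2, 3, 11, 12, 5) → sum 33
(3, 11, 12, 5, 4) → sum 35
(11, 12, 5, 4, 3) → sum 35
(12, 5, 4, 3, 10) → sum 34
(5, 4, 3, 10, 7) → sum 29
(4, 3, 10, 7, 13) → sum 37  > 35 ✓
(3, 10, 7, 13, 17) → sum 50  > 35 ✓
(10, 7, 13, 17, 17) → sum 64  > 35 ✓
(7, 13, 17, 17, 20) → sum 74  > 35 ✓
8 windows satisfy the condition.

8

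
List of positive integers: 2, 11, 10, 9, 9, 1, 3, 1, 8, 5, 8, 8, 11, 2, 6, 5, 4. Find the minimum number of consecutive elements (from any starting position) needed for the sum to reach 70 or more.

Extend right; whenever the sum reaches 70, record the length and shrink from the left:
add 2: running sum 2 < 70
add 11: running sum 13 < 70
add 10: running sum 23 < 70
add 9: running sum 32 < 70
add 9: running sum 41 < 70
add 1: running sum 42 < 70
add 3: running sum 45 < 70
add 1: running sum 46 < 70
add 8: running sum 54 < 70
add 5: running sum 59 < 70
add 8: running sum 67 < 70
add 8: shortest ending here [11, 10, 9, 9, 1, 3, 1, 8, 5, 8, 8] sum 73, len 11
add 11: shortest ending here [10, 9, 9, 1, 3, 1, 8, 5, 8, 8, 11] sum 73, len 11
add 2: shortest ending here [10, 9, 9, 1, 3, 1, 8, 5, 8, 8, 11, 2] sum 75, len 12
add 6: shortest ending here [9, 9, 1, 3, 1, 8, 5, 8, 8, 11, 2, 6] sum 71, len 12
add 5: shortest ending here [9, 9, 1, 3, 1, 8, 5, 8, 8, 11, 2, 6, 5] sum 76, len 13
add 4: shortest ending here [9, 1, 3, 1, 8, 5, 8, 8, 11, 2, 6, 5, 4] sum 71, len 13
Shortest qualifying length: 11.

11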